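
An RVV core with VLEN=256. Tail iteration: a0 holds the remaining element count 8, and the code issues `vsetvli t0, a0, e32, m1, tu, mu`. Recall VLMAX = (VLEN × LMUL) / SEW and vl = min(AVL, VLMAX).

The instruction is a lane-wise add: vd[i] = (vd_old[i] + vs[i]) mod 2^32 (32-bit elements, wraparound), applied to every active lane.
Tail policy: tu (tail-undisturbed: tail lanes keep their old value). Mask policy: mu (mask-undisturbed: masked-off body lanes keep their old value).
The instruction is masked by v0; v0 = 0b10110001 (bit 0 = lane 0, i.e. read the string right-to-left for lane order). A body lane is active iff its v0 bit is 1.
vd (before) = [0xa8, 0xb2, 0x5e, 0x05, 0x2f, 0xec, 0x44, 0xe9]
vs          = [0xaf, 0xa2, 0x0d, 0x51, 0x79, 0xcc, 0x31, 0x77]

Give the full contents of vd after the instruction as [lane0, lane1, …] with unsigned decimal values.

vd = [343, 178, 94, 5, 168, 440, 68, 352]

VLMAX = (256 × 1) / 32 = 8 lanes
vl ← min(8, 8) = 8
lane  0: add(0xa8,0xaf) ⇒ 0x157
lane  1: mask-off/keep ⇒ 0xb2
lane  2: mask-off/keep ⇒ 0x5e
lane  3: mask-off/keep ⇒ 0x05
lane  4: add(0x2f,0x79) ⇒ 0xa8
lane  5: add(0xec,0xcc) ⇒ 0x1b8
lane  6: mask-off/keep ⇒ 0x44
lane  7: add(0xe9,0x77) ⇒ 0x160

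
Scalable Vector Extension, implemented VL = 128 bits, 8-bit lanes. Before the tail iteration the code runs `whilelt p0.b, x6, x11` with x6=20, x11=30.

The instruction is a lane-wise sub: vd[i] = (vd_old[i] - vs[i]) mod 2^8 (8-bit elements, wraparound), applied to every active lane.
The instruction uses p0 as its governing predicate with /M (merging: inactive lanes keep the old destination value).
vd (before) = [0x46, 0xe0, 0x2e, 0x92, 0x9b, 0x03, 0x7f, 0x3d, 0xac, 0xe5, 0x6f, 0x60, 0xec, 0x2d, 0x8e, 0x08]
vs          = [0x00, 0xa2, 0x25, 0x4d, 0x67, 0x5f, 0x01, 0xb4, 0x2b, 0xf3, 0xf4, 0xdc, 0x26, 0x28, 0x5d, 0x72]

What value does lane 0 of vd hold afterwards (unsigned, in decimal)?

register lanes = 128/8 = 16
p0[j] = (20+j < 30); true for j=0..9 → 10 lanes set
  i=0: sub(0x46,0x00) → 70
  i=1: sub(0xe0,0xa2) → 62
  i=2: sub(0x2e,0x25) → 9
  i=3: sub(0x92,0x4d) → 69
  i=4: sub(0x9b,0x67) → 52
  i=5: sub(0x03,0x5f) → 164
  i=6: sub(0x7f,0x01) → 126
  i=7: sub(0x3d,0xb4) → 137
  i=8: sub(0xac,0x2b) → 129
  i=9: sub(0xe5,0xf3) → 242
  i=10: tail/keep → 111
  i=11: tail/keep → 96
  i=12: tail/keep → 236
  i=13: tail/keep → 45
  i=14: tail/keep → 142
  i=15: tail/keep → 8

vd[0] = 70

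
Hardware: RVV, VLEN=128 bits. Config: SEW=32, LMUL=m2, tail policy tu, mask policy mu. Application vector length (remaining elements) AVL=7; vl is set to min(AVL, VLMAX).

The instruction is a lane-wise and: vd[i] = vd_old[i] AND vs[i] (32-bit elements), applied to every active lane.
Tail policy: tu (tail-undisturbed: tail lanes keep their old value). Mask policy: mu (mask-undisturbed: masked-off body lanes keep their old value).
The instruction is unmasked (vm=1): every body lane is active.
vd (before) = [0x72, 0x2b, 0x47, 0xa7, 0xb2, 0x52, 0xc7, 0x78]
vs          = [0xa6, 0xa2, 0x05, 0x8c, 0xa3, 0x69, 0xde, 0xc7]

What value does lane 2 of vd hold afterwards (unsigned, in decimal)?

vd[2] = 5

VLMAX = (128 × 2) / 32 = 8 lanes
AVL=7 ≤ VLMAX=8, so vl = 7
vd[0] and(0x72,0xa6) -> 0x22
vd[1] and(0x2b,0xa2) -> 0x22
vd[2] and(0x47,0x05) -> 0x05
vd[3] and(0xa7,0x8c) -> 0x84
vd[4] and(0xb2,0xa3) -> 0xa2
vd[5] and(0x52,0x69) -> 0x40
vd[6] and(0xc7,0xde) -> 0xc6
vd[7] tail/keep -> 0x78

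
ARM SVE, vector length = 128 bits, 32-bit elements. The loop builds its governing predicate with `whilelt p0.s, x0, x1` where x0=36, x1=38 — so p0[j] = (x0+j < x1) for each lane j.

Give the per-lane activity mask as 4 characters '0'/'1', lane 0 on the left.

lane count: 128 div 32 = 4
p0[j] = (36+j < 38); true for j=0..1 → 2 lanes set
bits (lane 0 leftmost): 1100

predicate = 1100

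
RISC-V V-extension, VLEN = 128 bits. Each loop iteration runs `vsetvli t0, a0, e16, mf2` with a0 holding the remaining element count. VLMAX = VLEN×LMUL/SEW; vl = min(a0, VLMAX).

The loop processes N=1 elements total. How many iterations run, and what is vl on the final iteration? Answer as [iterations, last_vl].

[iterations, last_vl] = [1, 1]

VLMAX = VLEN×LMUL/SEW = 128×1/2/16 = 4
1 elements at 4/iter → 1 passes, remainder 1 on the last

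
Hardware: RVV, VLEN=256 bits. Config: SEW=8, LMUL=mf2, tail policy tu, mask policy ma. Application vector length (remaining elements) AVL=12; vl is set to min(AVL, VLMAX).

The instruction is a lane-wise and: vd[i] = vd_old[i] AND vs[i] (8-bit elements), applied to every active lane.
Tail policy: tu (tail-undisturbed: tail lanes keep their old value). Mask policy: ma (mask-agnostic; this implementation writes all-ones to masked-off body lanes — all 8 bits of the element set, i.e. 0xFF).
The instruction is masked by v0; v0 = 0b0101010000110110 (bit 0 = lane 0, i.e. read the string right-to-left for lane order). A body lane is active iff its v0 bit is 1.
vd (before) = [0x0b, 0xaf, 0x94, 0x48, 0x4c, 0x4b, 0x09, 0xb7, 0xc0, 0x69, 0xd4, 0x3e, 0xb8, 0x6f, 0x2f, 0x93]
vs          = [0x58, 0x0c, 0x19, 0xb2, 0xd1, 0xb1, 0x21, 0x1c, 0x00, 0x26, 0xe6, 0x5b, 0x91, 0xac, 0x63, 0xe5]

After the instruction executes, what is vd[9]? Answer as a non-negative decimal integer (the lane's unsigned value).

VLMAX = (256 × 1/2) / 8 = 16 lanes
AVL=12 ≤ VLMAX=16, so vl = 12
vd[0] mask-off/ones -> 0xff
vd[1] and(0xaf,0x0c) -> 0x0c
vd[2] and(0x94,0x19) -> 0x10
vd[3] mask-off/ones -> 0xff
vd[4] and(0x4c,0xd1) -> 0x40
vd[5] and(0x4b,0xb1) -> 0x01
vd[6] mask-off/ones -> 0xff
vd[7] mask-off/ones -> 0xff
vd[8] mask-off/ones -> 0xff
vd[9] mask-off/ones -> 0xff
vd[10] and(0xd4,0xe6) -> 0xc4
vd[11] mask-off/ones -> 0xff
vd[12] tail/keep -> 0xb8
vd[13] tail/keep -> 0x6f
vd[14] tail/keep -> 0x2f
vd[15] tail/keep -> 0x93

vd[9] = 255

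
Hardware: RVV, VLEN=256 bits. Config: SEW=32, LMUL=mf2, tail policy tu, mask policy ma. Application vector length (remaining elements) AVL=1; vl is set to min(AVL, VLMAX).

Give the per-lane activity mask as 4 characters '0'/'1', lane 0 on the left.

predicate = 1000

lanes per group: 256·1/2/32 = 4
vl ← min(1, 4) = 1
bits (lane 0 leftmost): 1000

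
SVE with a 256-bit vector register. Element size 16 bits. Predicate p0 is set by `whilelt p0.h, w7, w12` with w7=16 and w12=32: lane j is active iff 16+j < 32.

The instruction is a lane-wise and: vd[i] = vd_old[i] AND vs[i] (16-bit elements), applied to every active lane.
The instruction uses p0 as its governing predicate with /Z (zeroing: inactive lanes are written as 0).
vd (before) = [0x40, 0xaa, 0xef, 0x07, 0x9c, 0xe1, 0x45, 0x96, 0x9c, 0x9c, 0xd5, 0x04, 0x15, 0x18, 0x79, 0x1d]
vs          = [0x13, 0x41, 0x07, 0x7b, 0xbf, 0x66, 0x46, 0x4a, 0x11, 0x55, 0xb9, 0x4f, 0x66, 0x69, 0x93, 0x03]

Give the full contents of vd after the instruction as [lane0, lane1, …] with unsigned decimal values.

register lanes = 256/16 = 16
whilelt: lane j active iff 16+j < 32 → j < 16 → 16 active
vd[0] and(0x40,0x13) -> 0x00
vd[1] and(0xaa,0x41) -> 0x00
vd[2] and(0xef,0x07) -> 0x07
vd[3] and(0x07,0x7b) -> 0x03
vd[4] and(0x9c,0xbf) -> 0x9c
vd[5] and(0xe1,0x66) -> 0x60
vd[6] and(0x45,0x46) -> 0x44
vd[7] and(0x96,0x4a) -> 0x02
vd[8] and(0x9c,0x11) -> 0x10
vd[9] and(0x9c,0x55) -> 0x14
vd[10] and(0xd5,0xb9) -> 0x91
vd[11] and(0x04,0x4f) -> 0x04
vd[12] and(0x15,0x66) -> 0x04
vd[13] and(0x18,0x69) -> 0x08
vd[14] and(0x79,0x93) -> 0x11
vd[15] and(0x1d,0x03) -> 0x01

vd = [0, 0, 7, 3, 156, 96, 68, 2, 16, 20, 145, 4, 4, 8, 17, 1]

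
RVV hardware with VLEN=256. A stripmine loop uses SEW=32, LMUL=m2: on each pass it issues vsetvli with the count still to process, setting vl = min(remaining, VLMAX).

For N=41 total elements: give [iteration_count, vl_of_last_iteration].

lanes per group: 256·2/32 = 16
N=41: ⌈41/16⌉ = 3 iters; last vl = 41 − 2×16 = 9

[iterations, last_vl] = [3, 9]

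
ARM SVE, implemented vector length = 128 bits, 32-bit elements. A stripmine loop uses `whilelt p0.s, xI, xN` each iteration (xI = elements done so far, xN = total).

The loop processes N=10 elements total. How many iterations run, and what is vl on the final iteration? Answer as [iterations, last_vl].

128-bit reg / 32-bit elem → 4 lanes
10 elements at 4/iter → 3 passes, remainder 2 on the last

[iterations, last_vl] = [3, 2]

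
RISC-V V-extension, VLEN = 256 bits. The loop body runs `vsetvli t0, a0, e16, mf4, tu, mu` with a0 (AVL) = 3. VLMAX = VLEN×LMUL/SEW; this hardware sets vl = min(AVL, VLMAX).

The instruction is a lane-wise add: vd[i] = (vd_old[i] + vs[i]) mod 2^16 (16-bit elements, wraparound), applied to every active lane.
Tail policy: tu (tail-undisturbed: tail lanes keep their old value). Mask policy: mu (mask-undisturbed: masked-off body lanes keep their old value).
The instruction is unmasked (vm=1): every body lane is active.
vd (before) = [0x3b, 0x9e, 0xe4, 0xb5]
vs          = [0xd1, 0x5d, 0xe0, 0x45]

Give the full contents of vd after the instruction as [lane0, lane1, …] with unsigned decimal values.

VLMAX = (256 × 1/4) / 16 = 4 lanes
AVL=3 ≤ VLMAX=4, so vl = 3
lane  0: add(0x3b,0xd1) ⇒ 0x10c
lane  1: add(0x9e,0x5d) ⇒ 0xfb
lane  2: add(0xe4,0xe0) ⇒ 0x1c4
lane  3: tail/keep ⇒ 0xb5

vd = [268, 251, 452, 181]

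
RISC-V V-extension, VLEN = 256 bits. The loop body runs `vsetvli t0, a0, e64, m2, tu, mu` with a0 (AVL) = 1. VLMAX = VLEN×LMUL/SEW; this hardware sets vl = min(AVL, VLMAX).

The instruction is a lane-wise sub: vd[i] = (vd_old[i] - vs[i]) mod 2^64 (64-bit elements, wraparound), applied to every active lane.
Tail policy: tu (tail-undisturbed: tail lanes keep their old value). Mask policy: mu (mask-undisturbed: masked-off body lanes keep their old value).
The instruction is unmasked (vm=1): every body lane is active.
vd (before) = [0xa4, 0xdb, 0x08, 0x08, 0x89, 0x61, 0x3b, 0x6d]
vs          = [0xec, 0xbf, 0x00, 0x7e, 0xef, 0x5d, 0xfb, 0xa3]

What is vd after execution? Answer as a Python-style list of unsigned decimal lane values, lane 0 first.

VLMAX = (256 × 2) / 64 = 8 lanes
AVL=1 ≤ VLMAX=8, so vl = 1
  i=0: sub(0xa4,0xec) → 18446744073709551544
  i=1: tail/keep → 219
  i=2: tail/keep → 8
  i=3: tail/keep → 8
  i=4: tail/keep → 137
  i=5: tail/keep → 97
  i=6: tail/keep → 59
  i=7: tail/keep → 109

vd = [18446744073709551544, 219, 8, 8, 137, 97, 59, 109]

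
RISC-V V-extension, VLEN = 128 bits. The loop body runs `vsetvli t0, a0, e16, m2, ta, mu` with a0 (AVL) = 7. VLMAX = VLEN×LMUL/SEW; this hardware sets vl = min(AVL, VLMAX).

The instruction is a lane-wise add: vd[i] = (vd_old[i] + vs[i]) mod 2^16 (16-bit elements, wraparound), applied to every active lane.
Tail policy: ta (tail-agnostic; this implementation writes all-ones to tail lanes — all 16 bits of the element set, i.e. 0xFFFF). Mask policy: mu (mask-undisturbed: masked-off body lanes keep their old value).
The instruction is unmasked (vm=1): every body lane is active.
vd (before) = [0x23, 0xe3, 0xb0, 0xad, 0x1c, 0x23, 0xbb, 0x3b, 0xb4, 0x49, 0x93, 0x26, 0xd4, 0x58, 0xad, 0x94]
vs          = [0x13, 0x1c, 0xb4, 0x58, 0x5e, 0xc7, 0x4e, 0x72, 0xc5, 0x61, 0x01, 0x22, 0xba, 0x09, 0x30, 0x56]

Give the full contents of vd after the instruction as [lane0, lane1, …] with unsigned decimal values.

VLMAX = VLEN×LMUL/SEW = 128×2/16 = 16
AVL=7 ≤ VLMAX=16, so vl = 7
  i=0: add(0x23,0x13) → 54
  i=1: add(0xe3,0x1c) → 255
  i=2: add(0xb0,0xb4) → 356
  i=3: add(0xad,0x58) → 261
  i=4: add(0x1c,0x5e) → 122
  i=5: add(0x23,0xc7) → 234
  i=6: add(0xbb,0x4e) → 265
  i=7: tail/ones → 65535
  i=8: tail/ones → 65535
  i=9: tail/ones → 65535
  i=10: tail/ones → 65535
  i=11: tail/ones → 65535
  i=12: tail/ones → 65535
  i=13: tail/ones → 65535
  i=14: tail/ones → 65535
  i=15: tail/ones → 65535

vd = [54, 255, 356, 261, 122, 234, 265, 65535, 65535, 65535, 65535, 65535, 65535, 65535, 65535, 65535]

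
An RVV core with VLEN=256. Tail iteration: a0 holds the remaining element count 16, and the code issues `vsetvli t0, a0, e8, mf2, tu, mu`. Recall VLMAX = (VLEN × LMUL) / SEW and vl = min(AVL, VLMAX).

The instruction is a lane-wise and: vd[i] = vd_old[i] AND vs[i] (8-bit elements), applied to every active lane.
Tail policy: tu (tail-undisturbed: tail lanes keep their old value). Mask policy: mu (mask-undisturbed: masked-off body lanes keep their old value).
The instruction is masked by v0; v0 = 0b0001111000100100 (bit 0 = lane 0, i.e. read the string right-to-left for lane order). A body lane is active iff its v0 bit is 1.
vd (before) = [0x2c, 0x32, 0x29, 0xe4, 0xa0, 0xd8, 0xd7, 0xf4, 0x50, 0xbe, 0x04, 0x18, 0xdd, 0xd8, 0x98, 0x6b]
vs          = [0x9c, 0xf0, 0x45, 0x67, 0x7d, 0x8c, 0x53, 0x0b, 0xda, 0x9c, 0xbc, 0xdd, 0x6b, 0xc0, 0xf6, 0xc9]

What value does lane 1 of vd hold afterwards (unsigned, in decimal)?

vd[1] = 50

VLMAX = VLEN×LMUL/SEW = 256×1/2/8 = 16
vl ← min(16, 16) = 16
lane  0: mask-off/keep ⇒ 0x2c
lane  1: mask-off/keep ⇒ 0x32
lane  2: and(0x29,0x45) ⇒ 0x01
lane  3: mask-off/keep ⇒ 0xe4
lane  4: mask-off/keep ⇒ 0xa0
lane  5: and(0xd8,0x8c) ⇒ 0x88
lane  6: mask-off/keep ⇒ 0xd7
lane  7: mask-off/keep ⇒ 0xf4
lane  8: mask-off/keep ⇒ 0x50
lane  9: and(0xbe,0x9c) ⇒ 0x9c
lane 10: and(0x04,0xbc) ⇒ 0x04
lane 11: and(0x18,0xdd) ⇒ 0x18
lane 12: and(0xdd,0x6b) ⇒ 0x49
lane 13: mask-off/keep ⇒ 0xd8
lane 14: mask-off/keep ⇒ 0x98
lane 15: mask-off/keep ⇒ 0x6b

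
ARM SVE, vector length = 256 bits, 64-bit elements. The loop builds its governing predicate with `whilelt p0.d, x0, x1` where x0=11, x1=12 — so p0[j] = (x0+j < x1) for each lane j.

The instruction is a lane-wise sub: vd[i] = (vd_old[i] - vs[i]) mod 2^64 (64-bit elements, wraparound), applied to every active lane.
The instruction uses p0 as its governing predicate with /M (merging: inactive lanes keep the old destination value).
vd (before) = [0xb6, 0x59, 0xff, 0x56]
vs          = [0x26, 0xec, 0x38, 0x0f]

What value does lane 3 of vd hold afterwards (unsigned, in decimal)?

vd[3] = 86

lane count: 256 div 64 = 4
active while 11+j < 12, i.e. j ∈ [0,1) capped at 4 ⇒ 1
[0] sub(0xb6,0x26) = 0x90
[1] tail/keep = 0x59
[2] tail/keep = 0xff
[3] tail/keep = 0x56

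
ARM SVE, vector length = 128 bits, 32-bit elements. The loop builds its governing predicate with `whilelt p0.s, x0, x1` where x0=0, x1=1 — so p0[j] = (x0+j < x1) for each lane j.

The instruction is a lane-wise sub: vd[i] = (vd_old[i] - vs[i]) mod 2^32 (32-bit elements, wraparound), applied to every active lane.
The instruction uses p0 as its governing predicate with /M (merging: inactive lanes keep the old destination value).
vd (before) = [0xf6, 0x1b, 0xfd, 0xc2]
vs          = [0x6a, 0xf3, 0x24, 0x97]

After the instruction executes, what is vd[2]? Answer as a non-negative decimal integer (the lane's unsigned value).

lane count: 128 div 32 = 4
active while 0+j < 1, i.e. j ∈ [0,1) capped at 4 ⇒ 1
vd[0] sub(0xf6,0x6a) -> 0x8c
vd[1] tail/keep -> 0x1b
vd[2] tail/keep -> 0xfd
vd[3] tail/keep -> 0xc2

vd[2] = 253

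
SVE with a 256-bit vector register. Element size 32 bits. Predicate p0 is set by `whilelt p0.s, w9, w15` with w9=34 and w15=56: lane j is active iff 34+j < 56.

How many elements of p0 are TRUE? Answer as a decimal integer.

register lanes = 256/32 = 8
p0[j] = (34+j < 56); true for j=0..7 → 8 lanes set

vl = 8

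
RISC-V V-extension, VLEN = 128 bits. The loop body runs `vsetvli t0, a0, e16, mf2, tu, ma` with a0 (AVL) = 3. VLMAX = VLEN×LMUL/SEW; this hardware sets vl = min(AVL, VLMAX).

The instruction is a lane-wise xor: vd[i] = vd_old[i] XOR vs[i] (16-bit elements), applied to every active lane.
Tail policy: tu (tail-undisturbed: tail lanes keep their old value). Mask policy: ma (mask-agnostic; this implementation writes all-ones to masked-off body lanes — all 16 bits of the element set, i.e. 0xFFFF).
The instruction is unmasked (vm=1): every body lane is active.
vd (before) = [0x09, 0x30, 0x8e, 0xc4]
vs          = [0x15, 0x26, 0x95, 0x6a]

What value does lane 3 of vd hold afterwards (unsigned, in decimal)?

vd[3] = 196

VLMAX = (128 × 1/2) / 16 = 4 lanes
vl ← min(3, 4) = 3
vd[0] xor(0x09,0x15) -> 0x1c
vd[1] xor(0x30,0x26) -> 0x16
vd[2] xor(0x8e,0x95) -> 0x1b
vd[3] tail/keep -> 0xc4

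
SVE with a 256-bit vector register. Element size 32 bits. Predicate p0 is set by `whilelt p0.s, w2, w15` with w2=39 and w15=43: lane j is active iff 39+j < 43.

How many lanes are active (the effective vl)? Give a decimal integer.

lane count: 256 div 32 = 8
whilelt: lane j active iff 39+j < 43 → j < 4 → 4 active

vl = 4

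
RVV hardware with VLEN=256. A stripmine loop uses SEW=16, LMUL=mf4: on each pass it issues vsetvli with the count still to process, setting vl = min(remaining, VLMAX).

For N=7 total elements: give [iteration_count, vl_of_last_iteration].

[iterations, last_vl] = [2, 3]

VLMAX = VLEN×LMUL/SEW = 256×1/4/16 = 4
7 elements at 4/iter → 2 passes, remainder 3 on the last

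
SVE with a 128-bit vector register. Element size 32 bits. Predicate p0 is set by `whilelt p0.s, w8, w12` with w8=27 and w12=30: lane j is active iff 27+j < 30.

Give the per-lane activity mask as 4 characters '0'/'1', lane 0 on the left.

register lanes = 128/32 = 4
whilelt: lane j active iff 27+j < 30 → j < 3 → 3 active
bits (lane 0 leftmost): 1110

predicate = 1110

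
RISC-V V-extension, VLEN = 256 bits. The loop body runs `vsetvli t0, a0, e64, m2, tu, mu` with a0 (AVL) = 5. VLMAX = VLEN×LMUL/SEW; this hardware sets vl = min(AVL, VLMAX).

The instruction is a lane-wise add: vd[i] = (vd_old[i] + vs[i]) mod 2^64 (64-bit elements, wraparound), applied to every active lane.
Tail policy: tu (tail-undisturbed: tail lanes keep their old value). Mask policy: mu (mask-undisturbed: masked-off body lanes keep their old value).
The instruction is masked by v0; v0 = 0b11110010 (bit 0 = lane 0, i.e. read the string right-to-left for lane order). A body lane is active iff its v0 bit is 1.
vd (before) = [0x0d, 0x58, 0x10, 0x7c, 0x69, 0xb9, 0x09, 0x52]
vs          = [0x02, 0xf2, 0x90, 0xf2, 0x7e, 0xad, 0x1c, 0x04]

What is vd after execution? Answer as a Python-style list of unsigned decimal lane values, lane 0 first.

vd = [13, 330, 16, 124, 231, 185, 9, 82]

lanes per group: 256·2/64 = 8
vl = min(AVL, VLMAX) = min(5, 8) = 5
  i=0: mask-off/keep → 13
  i=1: add(0x58,0xf2) → 330
  i=2: mask-off/keep → 16
  i=3: mask-off/keep → 124
  i=4: add(0x69,0x7e) → 231
  i=5: tail/keep → 185
  i=6: tail/keep → 9
  i=7: tail/keep → 82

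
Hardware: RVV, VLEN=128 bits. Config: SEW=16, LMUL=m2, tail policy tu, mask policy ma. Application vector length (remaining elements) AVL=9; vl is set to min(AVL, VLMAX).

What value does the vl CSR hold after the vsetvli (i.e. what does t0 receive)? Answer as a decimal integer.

VLMAX = (128 × 2) / 16 = 16 lanes
vl ← min(9, 16) = 9

vl = 9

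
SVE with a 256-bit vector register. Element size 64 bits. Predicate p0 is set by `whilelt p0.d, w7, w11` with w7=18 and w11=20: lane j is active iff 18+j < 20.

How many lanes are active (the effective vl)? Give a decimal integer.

vl = 2

lane count: 256 div 64 = 4
p0[j] = (18+j < 20); true for j=0..1 → 2 lanes set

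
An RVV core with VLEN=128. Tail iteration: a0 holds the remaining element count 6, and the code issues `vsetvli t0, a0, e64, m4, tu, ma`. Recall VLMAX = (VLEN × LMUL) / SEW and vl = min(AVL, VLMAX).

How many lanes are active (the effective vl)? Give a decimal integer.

lanes per group: 128·4/64 = 8
AVL=6 ≤ VLMAX=8, so vl = 6

vl = 6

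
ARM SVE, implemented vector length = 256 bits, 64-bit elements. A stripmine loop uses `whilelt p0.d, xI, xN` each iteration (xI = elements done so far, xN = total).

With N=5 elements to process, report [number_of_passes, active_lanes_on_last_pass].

[iterations, last_vl] = [2, 1]

register lanes = 256/64 = 4
iterations = ceil(5/4) = 2; final-pass vl = 1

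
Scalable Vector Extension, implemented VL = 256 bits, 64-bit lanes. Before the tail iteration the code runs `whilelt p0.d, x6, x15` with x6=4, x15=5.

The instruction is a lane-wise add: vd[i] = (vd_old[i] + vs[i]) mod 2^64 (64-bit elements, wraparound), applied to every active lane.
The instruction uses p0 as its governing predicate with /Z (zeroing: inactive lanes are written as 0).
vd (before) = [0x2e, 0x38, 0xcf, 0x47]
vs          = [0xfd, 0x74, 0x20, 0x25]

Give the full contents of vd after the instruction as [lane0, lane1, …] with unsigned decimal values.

register lanes = 256/64 = 4
active while 4+j < 5, i.e. j ∈ [0,1) capped at 4 ⇒ 1
  i=0: add(0x2e,0xfd) → 299
  i=1: tail/zero → 0
  i=2: tail/zero → 0
  i=3: tail/zero → 0

vd = [299, 0, 0, 0]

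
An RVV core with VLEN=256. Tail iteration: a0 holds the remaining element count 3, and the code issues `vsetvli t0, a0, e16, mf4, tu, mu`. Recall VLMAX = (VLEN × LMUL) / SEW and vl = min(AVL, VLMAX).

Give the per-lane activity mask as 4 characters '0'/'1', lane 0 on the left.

predicate = 1110

lanes per group: 256·1/4/16 = 4
vl ← min(3, 4) = 3
bits (lane 0 leftmost): 1110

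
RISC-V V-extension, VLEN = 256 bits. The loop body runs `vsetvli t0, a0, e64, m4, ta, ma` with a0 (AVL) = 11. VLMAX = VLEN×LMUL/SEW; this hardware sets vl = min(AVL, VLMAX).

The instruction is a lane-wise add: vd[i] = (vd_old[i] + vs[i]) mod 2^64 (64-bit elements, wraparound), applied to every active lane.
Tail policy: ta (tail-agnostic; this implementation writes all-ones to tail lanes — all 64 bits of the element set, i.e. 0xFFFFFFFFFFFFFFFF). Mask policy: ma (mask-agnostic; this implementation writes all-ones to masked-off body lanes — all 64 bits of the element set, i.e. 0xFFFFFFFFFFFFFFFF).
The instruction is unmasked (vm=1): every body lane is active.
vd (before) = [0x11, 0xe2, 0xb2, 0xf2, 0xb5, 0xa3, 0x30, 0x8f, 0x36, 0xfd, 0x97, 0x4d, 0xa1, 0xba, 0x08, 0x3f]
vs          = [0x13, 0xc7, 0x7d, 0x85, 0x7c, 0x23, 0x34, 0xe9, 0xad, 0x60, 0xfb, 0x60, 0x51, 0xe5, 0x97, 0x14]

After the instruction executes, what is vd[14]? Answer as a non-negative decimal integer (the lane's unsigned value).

VLMAX = VLEN×LMUL/SEW = 256×4/64 = 16
AVL=11 ≤ VLMAX=16, so vl = 11
  i=0: add(0x11,0x13) → 36
  i=1: add(0xe2,0xc7) → 425
  i=2: add(0xb2,0x7d) → 303
  i=3: add(0xf2,0x85) → 375
  i=4: add(0xb5,0x7c) → 305
  i=5: add(0xa3,0x23) → 198
  i=6: add(0x30,0x34) → 100
  i=7: add(0x8f,0xe9) → 376
  i=8: add(0x36,0xad) → 227
  i=9: add(0xfd,0x60) → 349
  i=10: add(0x97,0xfb) → 402
  i=11: tail/ones → 18446744073709551615
  i=12: tail/ones → 18446744073709551615
  i=13: tail/ones → 18446744073709551615
  i=14: tail/ones → 18446744073709551615
  i=15: tail/ones → 18446744073709551615

vd[14] = 18446744073709551615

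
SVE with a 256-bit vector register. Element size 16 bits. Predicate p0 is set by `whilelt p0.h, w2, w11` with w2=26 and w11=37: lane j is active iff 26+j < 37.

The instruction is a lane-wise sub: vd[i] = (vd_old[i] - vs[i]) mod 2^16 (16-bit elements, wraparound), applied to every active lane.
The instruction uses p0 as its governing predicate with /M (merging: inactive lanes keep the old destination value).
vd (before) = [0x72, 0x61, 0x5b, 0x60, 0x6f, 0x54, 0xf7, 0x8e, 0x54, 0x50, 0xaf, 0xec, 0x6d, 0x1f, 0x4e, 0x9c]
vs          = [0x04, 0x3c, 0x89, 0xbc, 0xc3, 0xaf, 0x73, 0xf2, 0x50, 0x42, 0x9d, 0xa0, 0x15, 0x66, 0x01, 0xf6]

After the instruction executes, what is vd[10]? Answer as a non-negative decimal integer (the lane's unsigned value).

register lanes = 256/16 = 16
p0[j] = (26+j < 37); true for j=0..10 → 11 lanes set
[0] sub(0x72,0x04) = 0x6e
[1] sub(0x61,0x3c) = 0x25
[2] sub(0x5b,0x89) = 0xffd2
[3] sub(0x60,0xbc) = 0xffa4
[4] sub(0x6f,0xc3) = 0xffac
[5] sub(0x54,0xaf) = 0xffa5
[6] sub(0xf7,0x73) = 0x84
[7] sub(0x8e,0xf2) = 0xff9c
[8] sub(0x54,0x50) = 0x04
[9] sub(0x50,0x42) = 0x0e
[10] sub(0xaf,0x9d) = 0x12
[11] tail/keep = 0xec
[12] tail/keep = 0x6d
[13] tail/keep = 0x1f
[14] tail/keep = 0x4e
[15] tail/keep = 0x9c

vd[10] = 18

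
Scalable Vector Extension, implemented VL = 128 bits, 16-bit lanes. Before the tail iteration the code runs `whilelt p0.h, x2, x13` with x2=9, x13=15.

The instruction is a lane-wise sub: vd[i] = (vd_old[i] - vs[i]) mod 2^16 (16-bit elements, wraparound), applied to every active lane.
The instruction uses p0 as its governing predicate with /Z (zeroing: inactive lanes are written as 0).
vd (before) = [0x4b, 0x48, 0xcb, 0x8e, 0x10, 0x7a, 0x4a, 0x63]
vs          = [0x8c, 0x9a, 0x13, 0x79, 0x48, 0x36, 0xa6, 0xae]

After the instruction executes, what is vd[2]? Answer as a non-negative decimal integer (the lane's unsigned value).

vd[2] = 184

lane count: 128 div 16 = 8
active while 9+j < 15, i.e. j ∈ [0,6) capped at 8 ⇒ 6
vd[0] sub(0x4b,0x8c) -> 0xffbf
vd[1] sub(0x48,0x9a) -> 0xffae
vd[2] sub(0xcb,0x13) -> 0xb8
vd[3] sub(0x8e,0x79) -> 0x15
vd[4] sub(0x10,0x48) -> 0xffc8
vd[5] sub(0x7a,0x36) -> 0x44
vd[6] tail/zero -> 0x00
vd[7] tail/zero -> 0x00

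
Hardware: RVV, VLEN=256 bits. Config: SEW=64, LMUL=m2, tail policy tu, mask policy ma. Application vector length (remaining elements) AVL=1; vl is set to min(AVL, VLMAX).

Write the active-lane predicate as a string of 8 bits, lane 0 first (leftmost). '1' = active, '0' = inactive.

predicate = 10000000

lanes per group: 256·2/64 = 8
vl = min(AVL, VLMAX) = min(1, 8) = 1
bits (lane 0 leftmost): 10000000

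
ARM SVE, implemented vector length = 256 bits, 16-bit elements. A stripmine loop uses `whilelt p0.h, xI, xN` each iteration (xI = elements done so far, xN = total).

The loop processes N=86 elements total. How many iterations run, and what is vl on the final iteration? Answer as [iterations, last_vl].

[iterations, last_vl] = [6, 6]

lane count: 256 div 16 = 16
86 elements at 16/iter → 6 passes, remainder 6 on the last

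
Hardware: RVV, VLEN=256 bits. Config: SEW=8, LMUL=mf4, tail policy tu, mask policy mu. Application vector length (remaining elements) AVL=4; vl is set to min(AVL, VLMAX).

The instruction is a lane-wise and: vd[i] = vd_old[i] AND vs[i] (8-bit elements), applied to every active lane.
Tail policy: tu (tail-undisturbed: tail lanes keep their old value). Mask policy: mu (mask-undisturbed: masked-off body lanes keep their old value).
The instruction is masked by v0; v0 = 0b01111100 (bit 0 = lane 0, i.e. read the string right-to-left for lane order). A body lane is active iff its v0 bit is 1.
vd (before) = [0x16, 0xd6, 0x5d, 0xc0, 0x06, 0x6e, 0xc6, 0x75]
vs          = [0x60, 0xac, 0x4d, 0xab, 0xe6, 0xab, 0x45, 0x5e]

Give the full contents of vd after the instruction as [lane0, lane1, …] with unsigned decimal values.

vd = [22, 214, 77, 128, 6, 110, 198, 117]

VLMAX = VLEN×LMUL/SEW = 256×1/4/8 = 8
vl ← min(4, 8) = 4
lane  0: mask-off/keep ⇒ 0x16
lane  1: mask-off/keep ⇒ 0xd6
lane  2: and(0x5d,0x4d) ⇒ 0x4d
lane  3: and(0xc0,0xab) ⇒ 0x80
lane  4: tail/keep ⇒ 0x06
lane  5: tail/keep ⇒ 0x6e
lane  6: tail/keep ⇒ 0xc6
lane  7: tail/keep ⇒ 0x75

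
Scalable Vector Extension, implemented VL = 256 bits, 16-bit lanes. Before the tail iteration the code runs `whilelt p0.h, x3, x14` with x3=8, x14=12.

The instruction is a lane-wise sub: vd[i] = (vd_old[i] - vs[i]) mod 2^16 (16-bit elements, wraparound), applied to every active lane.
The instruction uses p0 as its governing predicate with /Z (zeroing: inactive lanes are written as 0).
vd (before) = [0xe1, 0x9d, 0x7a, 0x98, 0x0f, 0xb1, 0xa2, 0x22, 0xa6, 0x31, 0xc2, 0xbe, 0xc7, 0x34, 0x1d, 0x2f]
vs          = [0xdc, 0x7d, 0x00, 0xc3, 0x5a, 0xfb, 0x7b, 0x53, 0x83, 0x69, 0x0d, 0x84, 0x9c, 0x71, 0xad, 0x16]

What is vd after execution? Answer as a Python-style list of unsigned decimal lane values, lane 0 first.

vd = [5, 32, 122, 65493, 0, 0, 0, 0, 0, 0, 0, 0, 0, 0, 0, 0]

register lanes = 256/16 = 16
active while 8+j < 12, i.e. j ∈ [0,4) capped at 16 ⇒ 4
  i=0: sub(0xe1,0xdc) → 5
  i=1: sub(0x9d,0x7d) → 32
  i=2: sub(0x7a,0x00) → 122
  i=3: sub(0x98,0xc3) → 65493
  i=4: tail/zero → 0
  i=5: tail/zero → 0
  i=6: tail/zero → 0
  i=7: tail/zero → 0
  i=8: tail/zero → 0
  i=9: tail/zero → 0
  i=10: tail/zero → 0
  i=11: tail/zero → 0
  i=12: tail/zero → 0
  i=13: tail/zero → 0
  i=14: tail/zero → 0
  i=15: tail/zero → 0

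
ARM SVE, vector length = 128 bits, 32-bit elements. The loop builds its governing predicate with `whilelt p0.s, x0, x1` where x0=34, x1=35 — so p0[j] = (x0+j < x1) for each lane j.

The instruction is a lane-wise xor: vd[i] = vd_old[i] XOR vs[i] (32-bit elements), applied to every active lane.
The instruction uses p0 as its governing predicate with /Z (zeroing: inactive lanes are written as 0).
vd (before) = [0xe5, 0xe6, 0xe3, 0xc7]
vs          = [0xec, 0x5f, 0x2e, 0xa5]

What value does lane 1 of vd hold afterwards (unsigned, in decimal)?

vd[1] = 0

128-bit reg / 32-bit elem → 4 lanes
p0[j] = (34+j < 35); true for j=0..0 → 1 lanes set
  i=0: xor(0xe5,0xec) → 9
  i=1: tail/zero → 0
  i=2: tail/zero → 0
  i=3: tail/zero → 0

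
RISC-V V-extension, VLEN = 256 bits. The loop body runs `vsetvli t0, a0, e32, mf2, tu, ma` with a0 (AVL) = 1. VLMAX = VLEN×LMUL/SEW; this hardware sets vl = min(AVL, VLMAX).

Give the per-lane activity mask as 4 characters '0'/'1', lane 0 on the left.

predicate = 1000

VLMAX = (256 × 1/2) / 32 = 4 lanes
vl ← min(1, 4) = 1
bits (lane 0 leftmost): 1000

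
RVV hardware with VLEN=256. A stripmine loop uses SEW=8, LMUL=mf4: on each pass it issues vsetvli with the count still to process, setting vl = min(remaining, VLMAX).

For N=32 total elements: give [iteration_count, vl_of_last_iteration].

[iterations, last_vl] = [4, 8]

VLMAX = (256 × 1/4) / 8 = 8 lanes
iterations = ceil(32/8) = 4; final-pass vl = 8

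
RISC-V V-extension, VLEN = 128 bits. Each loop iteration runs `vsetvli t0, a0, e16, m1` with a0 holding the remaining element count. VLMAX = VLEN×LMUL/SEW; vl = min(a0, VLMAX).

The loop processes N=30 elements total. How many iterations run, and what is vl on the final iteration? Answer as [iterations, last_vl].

VLMAX = (128 × 1) / 16 = 8 lanes
30 elements at 8/iter → 4 passes, remainder 6 on the last

[iterations, last_vl] = [4, 6]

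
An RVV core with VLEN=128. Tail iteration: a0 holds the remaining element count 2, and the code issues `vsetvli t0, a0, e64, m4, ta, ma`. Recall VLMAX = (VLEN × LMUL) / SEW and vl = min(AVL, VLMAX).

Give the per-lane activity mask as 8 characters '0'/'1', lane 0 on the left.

predicate = 11000000

lanes per group: 128·4/64 = 8
vl = min(AVL, VLMAX) = min(2, 8) = 2
bits (lane 0 leftmost): 11000000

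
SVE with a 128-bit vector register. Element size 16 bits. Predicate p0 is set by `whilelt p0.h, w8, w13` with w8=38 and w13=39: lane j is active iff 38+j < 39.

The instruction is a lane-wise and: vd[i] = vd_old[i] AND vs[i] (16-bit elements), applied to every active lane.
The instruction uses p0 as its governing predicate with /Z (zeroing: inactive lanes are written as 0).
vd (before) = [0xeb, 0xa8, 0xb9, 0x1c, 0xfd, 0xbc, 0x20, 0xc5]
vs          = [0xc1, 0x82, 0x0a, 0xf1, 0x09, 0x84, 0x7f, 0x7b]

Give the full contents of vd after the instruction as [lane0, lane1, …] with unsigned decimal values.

128-bit reg / 16-bit elem → 8 lanes
p0[j] = (38+j < 39); true for j=0..0 → 1 lanes set
lane  0: and(0xeb,0xc1) ⇒ 0xc1
lane  1: tail/zero ⇒ 0x00
lane  2: tail/zero ⇒ 0x00
lane  3: tail/zero ⇒ 0x00
lane  4: tail/zero ⇒ 0x00
lane  5: tail/zero ⇒ 0x00
lane  6: tail/zero ⇒ 0x00
lane  7: tail/zero ⇒ 0x00

vd = [193, 0, 0, 0, 0, 0, 0, 0]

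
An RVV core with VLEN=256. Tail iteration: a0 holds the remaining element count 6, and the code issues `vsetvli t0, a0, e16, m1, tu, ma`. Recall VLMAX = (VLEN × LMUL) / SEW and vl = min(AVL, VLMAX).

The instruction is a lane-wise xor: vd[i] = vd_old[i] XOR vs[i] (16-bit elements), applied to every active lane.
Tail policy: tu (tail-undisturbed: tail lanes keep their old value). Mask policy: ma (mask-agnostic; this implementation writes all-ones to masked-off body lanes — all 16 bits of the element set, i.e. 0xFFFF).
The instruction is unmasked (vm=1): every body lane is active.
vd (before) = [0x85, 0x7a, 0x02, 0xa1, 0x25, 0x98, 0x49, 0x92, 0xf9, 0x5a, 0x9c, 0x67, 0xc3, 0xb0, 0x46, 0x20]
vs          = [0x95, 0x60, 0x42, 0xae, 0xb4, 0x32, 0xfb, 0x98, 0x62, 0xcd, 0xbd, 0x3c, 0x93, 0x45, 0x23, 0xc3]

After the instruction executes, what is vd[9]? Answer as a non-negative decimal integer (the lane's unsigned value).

VLMAX = (256 × 1) / 16 = 16 lanes
vl ← min(6, 16) = 6
[0] xor(0x85,0x95) = 0x10
[1] xor(0x7a,0x60) = 0x1a
[2] xor(0x02,0x42) = 0x40
[3] xor(0xa1,0xae) = 0x0f
[4] xor(0x25,0xb4) = 0x91
[5] xor(0x98,0x32) = 0xaa
[6] tail/keep = 0x49
[7] tail/keep = 0x92
[8] tail/keep = 0xf9
[9] tail/keep = 0x5a
[10] tail/keep = 0x9c
[11] tail/keep = 0x67
[12] tail/keep = 0xc3
[13] tail/keep = 0xb0
[14] tail/keep = 0x46
[15] tail/keep = 0x20

vd[9] = 90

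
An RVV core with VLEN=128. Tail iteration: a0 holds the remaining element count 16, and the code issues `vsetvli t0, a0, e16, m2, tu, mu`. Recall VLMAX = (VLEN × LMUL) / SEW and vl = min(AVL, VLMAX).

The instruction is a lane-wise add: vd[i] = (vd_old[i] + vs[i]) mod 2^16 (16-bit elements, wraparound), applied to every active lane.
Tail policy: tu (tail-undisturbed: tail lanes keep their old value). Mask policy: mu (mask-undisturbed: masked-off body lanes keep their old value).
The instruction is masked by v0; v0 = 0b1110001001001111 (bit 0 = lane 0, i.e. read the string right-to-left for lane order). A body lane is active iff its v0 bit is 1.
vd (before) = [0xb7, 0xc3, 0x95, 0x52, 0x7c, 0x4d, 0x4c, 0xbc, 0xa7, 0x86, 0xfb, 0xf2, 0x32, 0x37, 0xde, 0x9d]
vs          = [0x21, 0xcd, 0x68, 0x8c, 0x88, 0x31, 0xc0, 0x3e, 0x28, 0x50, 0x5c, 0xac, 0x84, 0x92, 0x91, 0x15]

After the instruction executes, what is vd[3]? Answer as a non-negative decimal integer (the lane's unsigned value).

VLMAX = VLEN×LMUL/SEW = 128×2/16 = 16
vl = min(AVL, VLMAX) = min(16, 16) = 16
vd[0] add(0xb7,0x21) -> 0xd8
vd[1] add(0xc3,0xcd) -> 0x190
vd[2] add(0x95,0x68) -> 0xfd
vd[3] add(0x52,0x8c) -> 0xde
vd[4] mask-off/keep -> 0x7c
vd[5] mask-off/keep -> 0x4d
vd[6] add(0x4c,0xc0) -> 0x10c
vd[7] mask-off/keep -> 0xbc
vd[8] mask-off/keep -> 0xa7
vd[9] add(0x86,0x50) -> 0xd6
vd[10] mask-off/keep -> 0xfb
vd[11] mask-off/keep -> 0xf2
vd[12] mask-off/keep -> 0x32
vd[13] add(0x37,0x92) -> 0xc9
vd[14] add(0xde,0x91) -> 0x16f
vd[15] add(0x9d,0x15) -> 0xb2

vd[3] = 222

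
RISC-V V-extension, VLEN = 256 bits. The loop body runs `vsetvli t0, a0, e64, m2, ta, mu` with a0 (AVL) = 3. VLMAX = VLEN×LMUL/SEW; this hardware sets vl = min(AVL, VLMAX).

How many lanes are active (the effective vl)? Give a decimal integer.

vl = 3

VLMAX = VLEN×LMUL/SEW = 256×2/64 = 8
vl ← min(3, 8) = 3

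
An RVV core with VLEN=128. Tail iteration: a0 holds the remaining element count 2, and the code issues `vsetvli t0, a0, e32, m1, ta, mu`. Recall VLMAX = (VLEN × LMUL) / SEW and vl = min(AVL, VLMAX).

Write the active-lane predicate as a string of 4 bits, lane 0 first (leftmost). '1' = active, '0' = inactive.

lanes per group: 128·1/32 = 4
vl ← min(2, 4) = 2
bits (lane 0 leftmost): 1100

predicate = 1100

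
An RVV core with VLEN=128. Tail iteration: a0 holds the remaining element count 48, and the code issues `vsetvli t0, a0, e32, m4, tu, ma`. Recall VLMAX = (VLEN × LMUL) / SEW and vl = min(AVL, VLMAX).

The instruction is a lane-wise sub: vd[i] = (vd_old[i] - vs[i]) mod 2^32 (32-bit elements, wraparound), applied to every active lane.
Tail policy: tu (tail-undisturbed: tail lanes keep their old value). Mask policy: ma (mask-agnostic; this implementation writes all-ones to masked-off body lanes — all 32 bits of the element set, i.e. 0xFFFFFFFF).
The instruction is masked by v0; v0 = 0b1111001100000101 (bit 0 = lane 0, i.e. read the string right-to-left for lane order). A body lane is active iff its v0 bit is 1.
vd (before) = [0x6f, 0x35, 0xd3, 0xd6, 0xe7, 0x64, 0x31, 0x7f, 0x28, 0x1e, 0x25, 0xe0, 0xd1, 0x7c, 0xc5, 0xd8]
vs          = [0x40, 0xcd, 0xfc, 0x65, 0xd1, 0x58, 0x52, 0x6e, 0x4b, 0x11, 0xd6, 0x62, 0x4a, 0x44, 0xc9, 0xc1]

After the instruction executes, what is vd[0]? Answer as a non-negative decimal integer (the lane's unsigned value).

vd[0] = 47

VLMAX = (128 × 4) / 32 = 16 lanes
vl ← min(48, 16) = 16
lane  0: sub(0x6f,0x40) ⇒ 0x2f
lane  1: mask-off/ones ⇒ 0xffffffff
lane  2: sub(0xd3,0xfc) ⇒ 0xffffffd7
lane  3: mask-off/ones ⇒ 0xffffffff
lane  4: mask-off/ones ⇒ 0xffffffff
lane  5: mask-off/ones ⇒ 0xffffffff
lane  6: mask-off/ones ⇒ 0xffffffff
lane  7: mask-off/ones ⇒ 0xffffffff
lane  8: sub(0x28,0x4b) ⇒ 0xffffffdd
lane  9: sub(0x1e,0x11) ⇒ 0x0d
lane 10: mask-off/ones ⇒ 0xffffffff
lane 11: mask-off/ones ⇒ 0xffffffff
lane 12: sub(0xd1,0x4a) ⇒ 0x87
lane 13: sub(0x7c,0x44) ⇒ 0x38
lane 14: sub(0xc5,0xc9) ⇒ 0xfffffffc
lane 15: sub(0xd8,0xc1) ⇒ 0x17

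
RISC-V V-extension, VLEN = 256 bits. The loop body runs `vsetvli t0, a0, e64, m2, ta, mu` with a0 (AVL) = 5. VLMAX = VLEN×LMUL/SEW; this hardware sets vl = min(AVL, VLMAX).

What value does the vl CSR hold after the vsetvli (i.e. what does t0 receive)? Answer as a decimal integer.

lanes per group: 256·2/64 = 8
vl = min(AVL, VLMAX) = min(5, 8) = 5

vl = 5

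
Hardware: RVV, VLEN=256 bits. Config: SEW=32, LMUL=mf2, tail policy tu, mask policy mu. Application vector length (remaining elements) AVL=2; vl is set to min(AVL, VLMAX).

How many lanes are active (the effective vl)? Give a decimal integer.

VLMAX = VLEN×LMUL/SEW = 256×1/2/32 = 4
vl ← min(2, 4) = 2

vl = 2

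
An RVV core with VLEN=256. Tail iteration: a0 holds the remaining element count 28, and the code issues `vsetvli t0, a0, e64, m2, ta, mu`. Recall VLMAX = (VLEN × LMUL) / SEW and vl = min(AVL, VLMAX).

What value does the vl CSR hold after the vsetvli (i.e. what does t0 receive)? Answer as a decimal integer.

vl = 8

VLMAX = (256 × 2) / 64 = 8 lanes
vl = min(AVL, VLMAX) = min(28, 8) = 8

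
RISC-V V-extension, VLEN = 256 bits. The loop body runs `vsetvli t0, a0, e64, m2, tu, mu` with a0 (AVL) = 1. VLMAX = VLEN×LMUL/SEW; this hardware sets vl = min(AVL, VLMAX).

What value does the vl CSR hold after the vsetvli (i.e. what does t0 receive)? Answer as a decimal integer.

lanes per group: 256·2/64 = 8
vl = min(AVL, VLMAX) = min(1, 8) = 1

vl = 1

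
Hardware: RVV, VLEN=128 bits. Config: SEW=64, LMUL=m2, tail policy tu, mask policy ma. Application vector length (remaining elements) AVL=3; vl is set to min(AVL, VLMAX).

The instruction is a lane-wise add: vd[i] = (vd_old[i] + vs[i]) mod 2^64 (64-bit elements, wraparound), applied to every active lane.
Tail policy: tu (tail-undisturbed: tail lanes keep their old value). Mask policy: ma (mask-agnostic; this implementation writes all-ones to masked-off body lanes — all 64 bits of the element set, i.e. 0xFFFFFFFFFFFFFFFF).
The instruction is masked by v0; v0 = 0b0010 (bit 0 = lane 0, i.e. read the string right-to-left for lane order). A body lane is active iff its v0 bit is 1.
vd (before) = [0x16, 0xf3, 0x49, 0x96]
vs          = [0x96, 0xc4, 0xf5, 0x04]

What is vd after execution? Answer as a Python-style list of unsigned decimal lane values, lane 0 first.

vd = [18446744073709551615, 439, 18446744073709551615, 150]

VLMAX = (128 × 2) / 64 = 4 lanes
AVL=3 ≤ VLMAX=4, so vl = 3
[0] mask-off/ones = 0xffffffffffffffff
[1] add(0xf3,0xc4) = 0x1b7
[2] mask-off/ones = 0xffffffffffffffff
[3] tail/keep = 0x96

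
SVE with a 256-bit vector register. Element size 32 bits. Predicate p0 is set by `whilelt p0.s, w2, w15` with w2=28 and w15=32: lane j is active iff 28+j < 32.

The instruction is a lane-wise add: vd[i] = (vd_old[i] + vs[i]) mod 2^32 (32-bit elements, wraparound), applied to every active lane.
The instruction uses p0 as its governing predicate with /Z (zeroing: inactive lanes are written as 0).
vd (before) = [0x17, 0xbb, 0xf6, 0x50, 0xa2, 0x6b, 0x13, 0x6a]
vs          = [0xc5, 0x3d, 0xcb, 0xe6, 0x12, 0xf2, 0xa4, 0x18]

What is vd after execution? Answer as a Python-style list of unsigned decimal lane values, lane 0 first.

vd = [220, 248, 449, 310, 0, 0, 0, 0]

256-bit reg / 32-bit elem → 8 lanes
p0[j] = (28+j < 32); true for j=0..3 → 4 lanes set
vd[0] add(0x17,0xc5) -> 0xdc
vd[1] add(0xbb,0x3d) -> 0xf8
vd[2] add(0xf6,0xcb) -> 0x1c1
vd[3] add(0x50,0xe6) -> 0x136
vd[4] tail/zero -> 0x00
vd[5] tail/zero -> 0x00
vd[6] tail/zero -> 0x00
vd[7] tail/zero -> 0x00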